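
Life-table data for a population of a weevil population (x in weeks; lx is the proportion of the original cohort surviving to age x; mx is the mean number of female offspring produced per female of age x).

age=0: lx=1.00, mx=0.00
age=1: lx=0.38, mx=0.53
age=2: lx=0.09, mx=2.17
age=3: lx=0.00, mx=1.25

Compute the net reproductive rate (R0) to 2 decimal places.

0.40

lx·mx by age: 0, 0.2014, 0.1953, 0
R0 = Σ lx·mx = 0.3967 → 0.40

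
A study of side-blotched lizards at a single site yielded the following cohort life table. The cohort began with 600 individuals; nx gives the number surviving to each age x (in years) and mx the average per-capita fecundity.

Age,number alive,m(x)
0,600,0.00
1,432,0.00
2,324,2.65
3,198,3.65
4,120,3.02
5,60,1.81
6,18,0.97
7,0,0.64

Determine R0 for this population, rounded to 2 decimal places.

lx = nx/n0 = nx/600: 1, 0.72, 0.54, 0.33, 0.2, 0.1, 0.03, 0
lx·mx by age: 0, 0, 1.431, 1.2045, 0.604, 0.181, 0.0291, 0
R0 = Σ lx·mx = 3.4496 → 3.45

3.45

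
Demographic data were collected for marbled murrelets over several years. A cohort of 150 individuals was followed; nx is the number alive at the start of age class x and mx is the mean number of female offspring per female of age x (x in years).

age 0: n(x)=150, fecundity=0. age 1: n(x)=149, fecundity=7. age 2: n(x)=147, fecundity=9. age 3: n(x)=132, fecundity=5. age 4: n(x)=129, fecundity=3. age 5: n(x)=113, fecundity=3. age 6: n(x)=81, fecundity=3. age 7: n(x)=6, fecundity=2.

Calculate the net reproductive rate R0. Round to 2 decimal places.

lx = nx/n0 = nx/150: 1, 0.99333…, 0.98, 0.88, 0.86, 0.75333…, 0.54, 0.04
lx·mx by age: 0, 6.953333…, 8.82, 4.4, 2.58, 2.26…, 1.62, 0.08
R0 = Σ lx·mx = 26.713333… → 26.71

26.71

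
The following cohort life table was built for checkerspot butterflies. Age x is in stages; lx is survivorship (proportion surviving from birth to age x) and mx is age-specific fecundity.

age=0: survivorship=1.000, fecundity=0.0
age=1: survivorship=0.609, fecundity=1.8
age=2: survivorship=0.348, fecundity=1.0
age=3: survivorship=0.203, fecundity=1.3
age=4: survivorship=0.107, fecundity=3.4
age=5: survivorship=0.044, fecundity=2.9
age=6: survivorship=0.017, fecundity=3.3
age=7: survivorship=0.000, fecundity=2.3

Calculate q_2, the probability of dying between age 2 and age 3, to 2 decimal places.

0.42

q_2 = (l_2 − l_3) / l_2 = (0.348 − 0.203) / 0.348
     = 0.145 / 0.348 = 0.416667… → 0.42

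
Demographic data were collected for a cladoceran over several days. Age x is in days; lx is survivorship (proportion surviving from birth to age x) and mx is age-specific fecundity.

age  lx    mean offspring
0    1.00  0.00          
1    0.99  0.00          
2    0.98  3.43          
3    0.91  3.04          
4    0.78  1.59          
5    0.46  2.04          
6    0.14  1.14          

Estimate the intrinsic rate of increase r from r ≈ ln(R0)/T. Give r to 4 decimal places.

R0 = Σ lx·mx = 0 + 0 + 3.3614 + 2.7664 + 1.2402 + 0.9384 + 0.1596 = 8.466
Σ x·lx·mx = 25.6324; T = 25.6324/8.466 = 3.02769…
r ≈ ln(R0)/T = ln(8.466)/3.02769… = 0.705508… → 0.7055

0.7055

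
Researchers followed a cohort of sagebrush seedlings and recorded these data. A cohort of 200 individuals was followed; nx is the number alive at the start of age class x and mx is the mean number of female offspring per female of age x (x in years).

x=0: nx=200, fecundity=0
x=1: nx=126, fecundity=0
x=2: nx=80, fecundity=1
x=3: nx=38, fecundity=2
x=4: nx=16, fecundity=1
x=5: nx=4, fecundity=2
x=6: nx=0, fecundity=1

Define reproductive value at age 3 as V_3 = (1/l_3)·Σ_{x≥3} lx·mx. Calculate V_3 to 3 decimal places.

2.632

lx = nx/n0 = nx/200: 1, 0.63, 0.4, 0.19, 0.08, 0.02, 0
lx·mx for x ≥ 3: 0.38, 0.08, 0.04, 0 → sum = 0.5
V_3 = 0.5 / l_3 = 0.5 / 0.19 = 2.631579… → 2.632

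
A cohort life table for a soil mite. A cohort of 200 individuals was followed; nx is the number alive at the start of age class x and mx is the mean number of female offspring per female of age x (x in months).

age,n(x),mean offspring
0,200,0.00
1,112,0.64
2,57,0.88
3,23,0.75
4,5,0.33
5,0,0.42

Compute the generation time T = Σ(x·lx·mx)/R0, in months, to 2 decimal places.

1.64

lx = nx/n0 = nx/200: 1, 0.56, 0.285, 0.115, 0.025, 0
lx·mx: 0, 0.3584, 0.2508, 0.08625, 0.00825, 0 → R0 = 0.7037
x·lx·mx: 0, 0.3584, 0.5016, 0.25875, 0.033, 0 → Σ = 1.15175
T = 1.15175 / 0.7037 = 1.636706… → 1.64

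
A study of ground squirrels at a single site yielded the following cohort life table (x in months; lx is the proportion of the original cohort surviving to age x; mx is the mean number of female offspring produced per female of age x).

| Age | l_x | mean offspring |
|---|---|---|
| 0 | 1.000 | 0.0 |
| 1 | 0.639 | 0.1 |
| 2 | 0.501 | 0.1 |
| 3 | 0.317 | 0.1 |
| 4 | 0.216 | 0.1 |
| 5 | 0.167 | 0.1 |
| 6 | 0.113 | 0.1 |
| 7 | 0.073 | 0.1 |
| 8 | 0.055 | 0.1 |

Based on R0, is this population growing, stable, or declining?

R0 = Σ lx·mx = 0 + 0.0639 + 0.0501 + 0.0317 + 0.0216 + 0.0167 + 0.0113 + 0.0073 + 0.0055 = 0.2081
R0 < 1, so the population is declining.

declining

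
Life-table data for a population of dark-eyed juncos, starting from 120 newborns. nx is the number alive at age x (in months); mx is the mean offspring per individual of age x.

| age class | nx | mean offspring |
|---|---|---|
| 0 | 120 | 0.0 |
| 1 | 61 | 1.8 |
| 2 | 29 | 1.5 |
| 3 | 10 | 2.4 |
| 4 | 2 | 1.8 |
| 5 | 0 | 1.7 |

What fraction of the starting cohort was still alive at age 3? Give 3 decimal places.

0.083

l_3 = n_3/n_0 = 10/120 = 0.083333… → 0.083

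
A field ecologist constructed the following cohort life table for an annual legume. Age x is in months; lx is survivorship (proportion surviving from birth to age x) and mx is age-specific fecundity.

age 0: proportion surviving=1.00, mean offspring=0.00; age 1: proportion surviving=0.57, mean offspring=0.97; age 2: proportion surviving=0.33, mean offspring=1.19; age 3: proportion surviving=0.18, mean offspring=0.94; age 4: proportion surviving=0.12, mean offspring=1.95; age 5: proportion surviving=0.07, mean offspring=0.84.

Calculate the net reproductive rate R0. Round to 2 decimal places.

lx·mx by age: 0, 0.5529, 0.3927, 0.1692, 0.234, 0.0588
R0 = Σ lx·mx = 1.4076 → 1.41

1.41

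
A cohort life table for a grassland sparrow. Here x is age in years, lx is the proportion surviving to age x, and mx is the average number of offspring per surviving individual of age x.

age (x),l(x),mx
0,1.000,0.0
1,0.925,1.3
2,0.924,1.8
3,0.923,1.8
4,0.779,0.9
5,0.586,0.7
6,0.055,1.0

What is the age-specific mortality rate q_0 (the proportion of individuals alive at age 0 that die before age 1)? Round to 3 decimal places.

q_0 = (l_0 − l_1) / l_0 = (1 − 0.925) / 1
     = 0.075 / 1 = 0.075 → 0.075

0.075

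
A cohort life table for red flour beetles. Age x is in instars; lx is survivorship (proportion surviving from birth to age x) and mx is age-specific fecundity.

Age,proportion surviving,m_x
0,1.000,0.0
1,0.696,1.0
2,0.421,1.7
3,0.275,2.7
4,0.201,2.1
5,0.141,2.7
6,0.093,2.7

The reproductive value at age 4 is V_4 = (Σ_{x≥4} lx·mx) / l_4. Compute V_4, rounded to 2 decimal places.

5.24

lx·mx for x ≥ 4: 0.4221, 0.3807, 0.2511 → sum = 1.0539
V_4 = 1.0539 / l_4 = 1.0539 / 0.201 = 5.243284… → 5.24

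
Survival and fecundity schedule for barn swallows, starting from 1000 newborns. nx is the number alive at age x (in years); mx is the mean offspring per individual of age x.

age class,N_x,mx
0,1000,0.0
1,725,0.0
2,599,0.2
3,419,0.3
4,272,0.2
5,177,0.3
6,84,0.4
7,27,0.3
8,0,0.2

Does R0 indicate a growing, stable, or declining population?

lx = nx/n0 = nx/1000: 1, 0.725, 0.599, 0.419, 0.272, 0.177, 0.084, 0.027, 0
R0 = Σ lx·mx = 0 + 0 + 0.1198 + 0.1257 + 0.0544 + 0.0531 + 0.0336 + 0.0081 + 0 = 0.3947
R0 < 1, so the population is declining.

declining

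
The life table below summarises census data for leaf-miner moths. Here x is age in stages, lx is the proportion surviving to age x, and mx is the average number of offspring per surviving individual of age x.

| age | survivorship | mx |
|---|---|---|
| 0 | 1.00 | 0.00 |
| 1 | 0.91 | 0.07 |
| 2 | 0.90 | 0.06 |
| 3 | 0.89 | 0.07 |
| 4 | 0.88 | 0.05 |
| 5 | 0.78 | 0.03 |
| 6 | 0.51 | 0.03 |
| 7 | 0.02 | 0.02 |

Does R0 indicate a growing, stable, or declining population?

R0 = Σ lx·mx = 0 + 0.0637 + 0.054 + 0.0623 + 0.044 + 0.0234 + 0.0153 + 0.0004 = 0.2631
R0 < 1, so the population is declining.

declining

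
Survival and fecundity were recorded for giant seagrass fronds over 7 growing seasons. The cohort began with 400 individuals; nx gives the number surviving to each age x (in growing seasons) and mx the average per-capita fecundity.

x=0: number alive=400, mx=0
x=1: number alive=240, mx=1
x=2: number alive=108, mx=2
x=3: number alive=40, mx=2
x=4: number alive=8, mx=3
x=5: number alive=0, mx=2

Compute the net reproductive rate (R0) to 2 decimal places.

1.40

lx = nx/n0 = nx/400: 1, 0.6, 0.27, 0.1, 0.02, 0
lx·mx by age: 0, 0.6, 0.54, 0.2, 0.06, 0
R0 = Σ lx·mx = 1.4 → 1.40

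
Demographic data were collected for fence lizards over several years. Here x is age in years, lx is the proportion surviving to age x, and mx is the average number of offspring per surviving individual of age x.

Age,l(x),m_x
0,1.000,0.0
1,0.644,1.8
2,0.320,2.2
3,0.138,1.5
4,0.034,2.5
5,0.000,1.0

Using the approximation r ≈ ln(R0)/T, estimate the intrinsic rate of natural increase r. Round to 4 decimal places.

R0 = Σ lx·mx = 0 + 1.1592 + 0.704 + 0.207 + 0.085 + 0 = 2.1552
Σ x·lx·mx = 3.5282; T = 3.5282/2.1552 = 1.63706…
r ≈ ln(R0)/T = ln(2.1552)/1.63706… = 0.469061… → 0.4691

0.4691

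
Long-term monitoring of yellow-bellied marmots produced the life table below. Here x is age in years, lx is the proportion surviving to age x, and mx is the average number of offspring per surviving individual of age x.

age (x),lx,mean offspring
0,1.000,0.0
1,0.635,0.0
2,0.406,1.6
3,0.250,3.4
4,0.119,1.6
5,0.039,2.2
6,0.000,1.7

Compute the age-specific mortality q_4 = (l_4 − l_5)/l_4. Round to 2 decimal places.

q_4 = (l_4 − l_5) / l_4 = (0.119 − 0.039) / 0.119
     = 0.08 / 0.119 = 0.672269… → 0.67

0.67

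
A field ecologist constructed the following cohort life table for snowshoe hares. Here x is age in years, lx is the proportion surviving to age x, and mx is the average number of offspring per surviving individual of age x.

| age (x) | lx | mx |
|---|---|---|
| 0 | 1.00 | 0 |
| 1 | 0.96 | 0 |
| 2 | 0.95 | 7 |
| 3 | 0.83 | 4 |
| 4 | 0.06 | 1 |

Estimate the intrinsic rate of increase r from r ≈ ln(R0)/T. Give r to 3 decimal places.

0.984

R0 = Σ lx·mx = 0 + 0 + 6.65 + 3.32 + 0.06 = 10.03
Σ x·lx·mx = 23.5; T = 23.5/10.03 = 2.34297…
r ≈ ln(R0)/T = ln(10.03)/2.34297… = 0.98404… → 0.984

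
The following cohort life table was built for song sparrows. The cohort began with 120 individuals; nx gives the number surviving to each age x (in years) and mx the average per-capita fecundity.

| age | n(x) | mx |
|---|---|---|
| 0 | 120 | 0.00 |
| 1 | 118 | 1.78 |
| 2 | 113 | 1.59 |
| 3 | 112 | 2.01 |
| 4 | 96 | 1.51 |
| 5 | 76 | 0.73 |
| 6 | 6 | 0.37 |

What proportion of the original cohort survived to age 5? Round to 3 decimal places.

0.633

l_5 = n_5/n_0 = 76/120 = 0.633333… → 0.633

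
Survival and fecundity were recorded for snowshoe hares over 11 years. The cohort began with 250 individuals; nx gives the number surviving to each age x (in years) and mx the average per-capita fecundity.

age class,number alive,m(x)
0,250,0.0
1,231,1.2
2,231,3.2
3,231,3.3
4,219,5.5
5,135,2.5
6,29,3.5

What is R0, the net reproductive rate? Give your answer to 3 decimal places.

lx = nx/n0 = nx/250: 1, 0.924, 0.924, 0.924, 0.876, 0.54, 0.116
lx·mx by age: 0, 1.1088, 2.9568, 3.0492, 4.818, 1.35, 0.406
R0 = Σ lx·mx = 13.6888 → 13.689

13.689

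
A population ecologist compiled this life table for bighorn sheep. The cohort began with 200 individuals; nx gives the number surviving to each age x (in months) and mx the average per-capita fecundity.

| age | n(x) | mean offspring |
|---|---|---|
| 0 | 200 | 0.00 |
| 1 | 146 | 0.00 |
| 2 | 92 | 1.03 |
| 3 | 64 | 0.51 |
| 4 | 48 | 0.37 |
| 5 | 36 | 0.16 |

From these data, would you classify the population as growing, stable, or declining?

lx = nx/n0 = nx/200: 1, 0.73, 0.46, 0.32, 0.24, 0.18
R0 = Σ lx·mx = 0 + 0 + 0.4738 + 0.1632 + 0.0888 + 0.0288 = 0.7546
R0 < 1, so the population is declining.

declining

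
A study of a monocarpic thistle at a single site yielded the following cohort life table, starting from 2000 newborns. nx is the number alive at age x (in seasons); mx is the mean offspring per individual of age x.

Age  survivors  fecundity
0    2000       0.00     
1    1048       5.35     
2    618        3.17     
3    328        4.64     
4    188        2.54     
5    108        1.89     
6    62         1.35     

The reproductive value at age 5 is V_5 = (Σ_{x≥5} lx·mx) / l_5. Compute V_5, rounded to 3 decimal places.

2.665

lx = nx/n0 = nx/2000: 1, 0.524, 0.309, 0.164, 0.094, 0.054, 0.031
lx·mx for x ≥ 5: 0.10206, 0.04185 → sum = 0.14391
V_5 = 0.14391 / l_5 = 0.14391 / 0.054 = 2.665 → 2.665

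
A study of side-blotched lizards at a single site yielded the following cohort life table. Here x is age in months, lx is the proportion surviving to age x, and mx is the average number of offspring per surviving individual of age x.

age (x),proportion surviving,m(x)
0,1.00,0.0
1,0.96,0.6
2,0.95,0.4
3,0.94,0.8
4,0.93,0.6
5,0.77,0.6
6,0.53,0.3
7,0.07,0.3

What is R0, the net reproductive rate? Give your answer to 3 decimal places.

2.908

lx·mx by age: 0, 0.576, 0.38, 0.752, 0.558, 0.462, 0.159, 0.021
R0 = Σ lx·mx = 2.908 → 2.908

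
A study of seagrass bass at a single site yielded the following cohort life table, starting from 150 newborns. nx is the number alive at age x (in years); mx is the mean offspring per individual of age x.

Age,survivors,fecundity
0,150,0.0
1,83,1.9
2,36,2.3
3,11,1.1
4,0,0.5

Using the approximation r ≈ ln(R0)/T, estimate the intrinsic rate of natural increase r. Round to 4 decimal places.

lx = nx/n0 = nx/150: 1, 0.55333…, 0.24, 0.07333…, 0
R0 = Σ lx·mx = 0 + 1.05133… + 0.552 + 0.08067… + 0 = 1.684…
Σ x·lx·mx = 2.397333…; T = 2.397333…/1.684… = 1.42359…
r ≈ ln(R0)/T = ln(1.684…)/1.42359… = 0.366096… → 0.3661

0.3661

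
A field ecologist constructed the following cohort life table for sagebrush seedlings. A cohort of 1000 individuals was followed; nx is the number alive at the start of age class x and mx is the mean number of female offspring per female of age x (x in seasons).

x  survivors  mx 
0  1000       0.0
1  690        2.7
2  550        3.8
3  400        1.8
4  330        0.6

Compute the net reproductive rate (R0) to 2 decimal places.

4.87

lx = nx/n0 = nx/1000: 1, 0.69, 0.55, 0.4, 0.33
lx·mx by age: 0, 1.863, 2.09, 0.72, 0.198
R0 = Σ lx·mx = 4.871 → 4.87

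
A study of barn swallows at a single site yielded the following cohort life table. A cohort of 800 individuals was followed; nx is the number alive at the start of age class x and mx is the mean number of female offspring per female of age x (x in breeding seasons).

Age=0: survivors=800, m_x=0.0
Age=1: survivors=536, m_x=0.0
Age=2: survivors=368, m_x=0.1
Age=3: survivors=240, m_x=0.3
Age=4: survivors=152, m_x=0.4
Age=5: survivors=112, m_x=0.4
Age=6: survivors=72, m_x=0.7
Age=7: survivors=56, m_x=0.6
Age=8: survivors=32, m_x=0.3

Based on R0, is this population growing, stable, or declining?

lx = nx/n0 = nx/800: 1, 0.67, 0.46, 0.3, 0.19, 0.14, 0.09, 0.07, 0.04
R0 = Σ lx·mx = 0 + 0 + 0.046 + 0.09 + 0.076 + 0.056 + 0.063 + 0.042 + 0.012 = 0.385
R0 < 1, so the population is declining.

declining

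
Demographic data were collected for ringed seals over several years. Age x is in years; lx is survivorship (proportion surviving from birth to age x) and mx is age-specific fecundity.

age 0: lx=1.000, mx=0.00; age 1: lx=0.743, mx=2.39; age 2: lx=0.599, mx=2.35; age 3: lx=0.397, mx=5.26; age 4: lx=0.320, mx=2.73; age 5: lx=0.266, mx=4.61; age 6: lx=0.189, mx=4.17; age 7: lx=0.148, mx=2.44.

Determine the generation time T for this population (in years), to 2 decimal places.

lx·mx: 0, 1.77577, 1.40765, 2.08822, 0.8736, 1.22626, 0.78813, 0.36112 → R0 = 8.52075
x·lx·mx: 0, 1.77577, 2.8153, 6.26466, 3.4944, 6.1313, 4.72878, 2.52784 → Σ = 27.73805
T = 27.73805 / 8.52075 = 3.255353… → 3.26

3.26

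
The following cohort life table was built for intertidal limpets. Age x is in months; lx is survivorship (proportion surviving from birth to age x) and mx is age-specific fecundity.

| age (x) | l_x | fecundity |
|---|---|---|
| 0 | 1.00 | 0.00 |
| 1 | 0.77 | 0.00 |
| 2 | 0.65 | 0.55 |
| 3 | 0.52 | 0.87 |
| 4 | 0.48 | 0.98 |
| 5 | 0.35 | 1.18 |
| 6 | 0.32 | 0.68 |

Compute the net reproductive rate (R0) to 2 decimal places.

1.91

lx·mx by age: 0, 0, 0.3575, 0.4524, 0.4704, 0.413, 0.2176
R0 = Σ lx·mx = 1.9109 → 1.91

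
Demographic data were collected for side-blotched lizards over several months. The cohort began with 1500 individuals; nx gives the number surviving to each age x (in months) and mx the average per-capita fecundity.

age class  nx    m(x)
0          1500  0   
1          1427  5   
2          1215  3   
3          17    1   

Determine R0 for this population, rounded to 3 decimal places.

7.198

lx = nx/n0 = nx/1500: 1, 0.95133…, 0.81, 0.01133…
lx·mx by age: 0, 4.756667…, 2.43, 0.011333…
R0 = Σ lx·mx = 7.198… → 7.198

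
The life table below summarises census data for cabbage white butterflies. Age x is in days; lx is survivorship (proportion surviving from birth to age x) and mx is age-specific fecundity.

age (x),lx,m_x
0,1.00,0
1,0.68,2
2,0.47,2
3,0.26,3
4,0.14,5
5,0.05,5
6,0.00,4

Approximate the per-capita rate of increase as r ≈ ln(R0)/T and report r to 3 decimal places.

0.583

R0 = Σ lx·mx = 0 + 1.36 + 0.94 + 0.78 + 0.7 + 0.25 + 0 = 4.03
Σ x·lx·mx = 9.63; T = 9.63/4.03 = 2.38958…
r ≈ ln(R0)/T = ln(4.03)/2.38958… = 0.58327… → 0.583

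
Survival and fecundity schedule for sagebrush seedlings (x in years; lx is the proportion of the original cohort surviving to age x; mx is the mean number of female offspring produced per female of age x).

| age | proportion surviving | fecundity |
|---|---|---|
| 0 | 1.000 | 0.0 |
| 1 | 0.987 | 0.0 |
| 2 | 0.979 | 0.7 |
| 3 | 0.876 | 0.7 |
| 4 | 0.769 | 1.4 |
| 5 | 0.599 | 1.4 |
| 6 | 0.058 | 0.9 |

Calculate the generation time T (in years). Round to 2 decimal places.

lx·mx: 0, 0, 0.6853, 0.6132, 1.0766, 0.8386, 0.0522 → R0 = 3.2659
x·lx·mx: 0, 0, 1.3706, 1.8396, 4.3064, 4.193, 0.3132 → Σ = 12.0228
T = 12.0228 / 3.2659 = 3.681313… → 3.68

3.68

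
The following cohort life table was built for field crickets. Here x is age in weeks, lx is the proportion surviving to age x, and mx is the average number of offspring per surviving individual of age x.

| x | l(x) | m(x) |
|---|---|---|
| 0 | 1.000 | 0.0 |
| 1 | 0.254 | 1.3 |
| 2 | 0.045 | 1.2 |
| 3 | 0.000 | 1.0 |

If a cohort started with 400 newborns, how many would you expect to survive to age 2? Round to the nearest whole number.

18

Expected survivors = N0 · l_2 = 400 × 0.045 = 18 → 18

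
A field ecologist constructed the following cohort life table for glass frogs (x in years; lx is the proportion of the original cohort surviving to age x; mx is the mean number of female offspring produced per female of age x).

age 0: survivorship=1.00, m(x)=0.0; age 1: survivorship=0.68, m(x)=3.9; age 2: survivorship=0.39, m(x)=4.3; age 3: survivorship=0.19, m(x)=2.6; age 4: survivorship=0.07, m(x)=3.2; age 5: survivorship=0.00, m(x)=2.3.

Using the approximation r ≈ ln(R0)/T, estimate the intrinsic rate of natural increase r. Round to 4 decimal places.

0.9745

R0 = Σ lx·mx = 0 + 2.652 + 1.677 + 0.494 + 0.224 + 0 = 5.047
Σ x·lx·mx = 8.384; T = 8.384/5.047 = 1.66118…
r ≈ ln(R0)/T = ln(5.047)/1.66118… = 0.974482… → 0.9745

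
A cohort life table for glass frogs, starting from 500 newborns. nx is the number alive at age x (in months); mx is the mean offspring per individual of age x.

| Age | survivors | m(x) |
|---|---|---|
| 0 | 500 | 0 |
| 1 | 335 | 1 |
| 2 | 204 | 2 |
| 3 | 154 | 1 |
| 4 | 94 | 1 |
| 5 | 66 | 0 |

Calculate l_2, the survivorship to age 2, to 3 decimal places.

0.408

l_2 = n_2/n_0 = 204/500 = 0.408 → 0.408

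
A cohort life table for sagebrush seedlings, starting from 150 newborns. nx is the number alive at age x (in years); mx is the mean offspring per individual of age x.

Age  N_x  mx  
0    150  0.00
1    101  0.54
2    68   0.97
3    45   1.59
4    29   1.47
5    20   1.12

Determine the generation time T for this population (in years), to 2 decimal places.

2.66

lx = nx/n0 = nx/150: 1, 0.67333…, 0.45333…, 0.3, 0.19333…, 0.13333…
lx·mx: 0, 0.3636…, 0.439733…, 0.477, 0.2842…, 0.149333… → R0 = 1.713867…
x·lx·mx: 0, 0.3636…, 0.879467…, 1.431, 1.1368…, 0.746667… → Σ = 4.557533…
T = 4.557533… / 1.713867… = 2.659211… → 2.66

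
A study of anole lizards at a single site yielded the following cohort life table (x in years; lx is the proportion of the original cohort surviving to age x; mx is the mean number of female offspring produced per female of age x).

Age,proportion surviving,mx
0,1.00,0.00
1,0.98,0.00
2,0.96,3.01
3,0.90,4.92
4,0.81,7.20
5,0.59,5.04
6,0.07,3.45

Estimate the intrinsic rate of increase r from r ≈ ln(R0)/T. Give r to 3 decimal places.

R0 = Σ lx·mx = 0 + 0 + 2.8896 + 4.428 + 5.832 + 2.9736 + 0.2415 = 16.3647
Σ x·lx·mx = 58.7082; T = 58.7082/16.3647 = 3.58749…
r ≈ ln(R0)/T = ln(16.3647)/3.58749… = 0.77913… → 0.779

0.779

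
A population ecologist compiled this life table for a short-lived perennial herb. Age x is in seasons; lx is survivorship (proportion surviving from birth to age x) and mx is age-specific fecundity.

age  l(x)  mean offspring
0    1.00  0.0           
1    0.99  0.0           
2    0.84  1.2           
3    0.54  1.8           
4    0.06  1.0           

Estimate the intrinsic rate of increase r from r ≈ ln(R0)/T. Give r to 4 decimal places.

0.2812

R0 = Σ lx·mx = 0 + 0 + 1.008 + 0.972 + 0.06 = 2.04
Σ x·lx·mx = 5.172; T = 5.172/2.04 = 2.53529…
r ≈ ln(R0)/T = ln(2.04)/2.53529… = 0.28121… → 0.2812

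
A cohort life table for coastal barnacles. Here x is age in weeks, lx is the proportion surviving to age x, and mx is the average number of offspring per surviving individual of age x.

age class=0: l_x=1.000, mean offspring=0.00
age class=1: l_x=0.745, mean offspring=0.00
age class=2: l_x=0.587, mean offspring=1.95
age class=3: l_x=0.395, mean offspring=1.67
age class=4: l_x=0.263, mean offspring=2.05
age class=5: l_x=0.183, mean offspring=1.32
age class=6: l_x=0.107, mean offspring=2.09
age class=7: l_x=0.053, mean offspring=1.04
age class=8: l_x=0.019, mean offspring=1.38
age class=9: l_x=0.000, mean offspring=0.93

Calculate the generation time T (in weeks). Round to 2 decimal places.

lx·mx: 0, 0, 1.14465, 0.65965, 0.53915, 0.24156, 0.22363, 0.05512, 0.02622, 0 → R0 = 2.88998
x·lx·mx: 0, 0, 2.2893, 1.97895, 2.1566, 1.2078, 1.34178, 0.38584, 0.20976, 0 → Σ = 9.57003
T = 9.57003 / 2.88998 = 3.311452… → 3.31

3.31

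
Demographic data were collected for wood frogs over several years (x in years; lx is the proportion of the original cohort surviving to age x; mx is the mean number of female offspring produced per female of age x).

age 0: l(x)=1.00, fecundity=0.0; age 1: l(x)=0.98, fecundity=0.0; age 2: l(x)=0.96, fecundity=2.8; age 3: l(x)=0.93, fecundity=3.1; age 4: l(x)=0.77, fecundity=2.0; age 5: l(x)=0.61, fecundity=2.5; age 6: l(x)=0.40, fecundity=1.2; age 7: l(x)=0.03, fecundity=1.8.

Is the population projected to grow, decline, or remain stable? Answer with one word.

R0 = Σ lx·mx = 0 + 0 + 2.688 + 2.883 + 1.54 + 1.525 + 0.48 + 0.054 = 9.17
R0 > 1, so the population is growing.

growing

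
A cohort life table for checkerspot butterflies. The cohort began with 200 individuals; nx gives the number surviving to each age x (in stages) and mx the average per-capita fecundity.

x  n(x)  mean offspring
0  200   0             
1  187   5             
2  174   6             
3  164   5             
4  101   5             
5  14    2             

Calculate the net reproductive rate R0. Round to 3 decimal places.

16.660

lx = nx/n0 = nx/200: 1, 0.935, 0.87, 0.82, 0.505, 0.07
lx·mx by age: 0, 4.675, 5.22, 4.1, 2.525, 0.14
R0 = Σ lx·mx = 16.66 → 16.660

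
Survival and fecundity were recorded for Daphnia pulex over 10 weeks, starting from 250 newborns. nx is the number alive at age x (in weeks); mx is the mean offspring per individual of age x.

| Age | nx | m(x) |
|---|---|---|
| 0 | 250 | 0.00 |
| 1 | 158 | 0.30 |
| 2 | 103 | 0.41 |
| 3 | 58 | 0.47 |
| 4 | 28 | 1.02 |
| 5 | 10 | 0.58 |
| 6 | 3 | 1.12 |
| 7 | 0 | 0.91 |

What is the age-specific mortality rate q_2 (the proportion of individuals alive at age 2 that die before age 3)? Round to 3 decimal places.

lx = nx/n0 = nx/250: 1, 0.632, 0.412, 0.232, 0.112, 0.04, 0.012, 0
q_2 = (l_2 − l_3) / l_2 = (0.412 − 0.232) / 0.412
     = 0.18 / 0.412 = 0.436893… → 0.437

0.437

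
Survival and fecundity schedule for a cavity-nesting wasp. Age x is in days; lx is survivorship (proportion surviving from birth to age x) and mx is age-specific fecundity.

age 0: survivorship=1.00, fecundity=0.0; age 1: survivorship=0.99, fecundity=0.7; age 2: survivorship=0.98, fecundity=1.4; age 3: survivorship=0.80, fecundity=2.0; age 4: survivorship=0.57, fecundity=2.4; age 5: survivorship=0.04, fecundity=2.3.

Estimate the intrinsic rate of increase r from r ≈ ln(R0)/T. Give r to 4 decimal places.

0.5911

R0 = Σ lx·mx = 0 + 0.693 + 1.372 + 1.6 + 1.368 + 0.092 = 5.125
Σ x·lx·mx = 14.169; T = 14.169/5.125 = 2.76468…
r ≈ ln(R0)/T = ln(5.125)/2.76468… = 0.591073… → 0.5911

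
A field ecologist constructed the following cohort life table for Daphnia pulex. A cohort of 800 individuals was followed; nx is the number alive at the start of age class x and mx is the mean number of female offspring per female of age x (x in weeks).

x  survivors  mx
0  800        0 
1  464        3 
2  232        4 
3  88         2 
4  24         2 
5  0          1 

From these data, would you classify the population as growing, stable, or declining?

growing

lx = nx/n0 = nx/800: 1, 0.58, 0.29, 0.11, 0.03, 0
R0 = Σ lx·mx = 0 + 1.74 + 1.16 + 0.22 + 0.06 + 0 = 3.18
R0 > 1, so the population is growing.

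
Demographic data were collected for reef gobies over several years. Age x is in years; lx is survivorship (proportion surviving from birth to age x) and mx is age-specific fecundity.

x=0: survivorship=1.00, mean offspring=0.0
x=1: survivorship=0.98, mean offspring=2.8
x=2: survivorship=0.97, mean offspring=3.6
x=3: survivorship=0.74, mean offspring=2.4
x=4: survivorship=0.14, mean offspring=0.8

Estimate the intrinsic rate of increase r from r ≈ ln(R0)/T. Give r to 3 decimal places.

1.098

R0 = Σ lx·mx = 0 + 2.744 + 3.492 + 1.776 + 0.112 = 8.124
Σ x·lx·mx = 15.504; T = 15.504/8.124 = 1.90842…
r ≈ ln(R0)/T = ln(8.124)/1.90842… = 1.09767… → 1.098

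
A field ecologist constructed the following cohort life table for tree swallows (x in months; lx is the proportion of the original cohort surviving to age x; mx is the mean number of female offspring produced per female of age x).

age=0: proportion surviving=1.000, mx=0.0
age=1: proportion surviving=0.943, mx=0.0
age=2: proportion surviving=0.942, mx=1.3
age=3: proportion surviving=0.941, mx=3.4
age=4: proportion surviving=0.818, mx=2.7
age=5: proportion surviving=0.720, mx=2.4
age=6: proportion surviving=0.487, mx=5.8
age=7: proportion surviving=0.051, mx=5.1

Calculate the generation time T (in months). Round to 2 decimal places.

lx·mx: 0, 0, 1.2246, 3.1994, 2.2086, 1.728, 2.8246, 0.2601 → R0 = 11.4453
x·lx·mx: 0, 0, 2.4492, 9.5982, 8.8344, 8.64, 16.9476, 1.8207 → Σ = 48.2901
T = 48.2901 / 11.4453 = 4.219208… → 4.22

4.22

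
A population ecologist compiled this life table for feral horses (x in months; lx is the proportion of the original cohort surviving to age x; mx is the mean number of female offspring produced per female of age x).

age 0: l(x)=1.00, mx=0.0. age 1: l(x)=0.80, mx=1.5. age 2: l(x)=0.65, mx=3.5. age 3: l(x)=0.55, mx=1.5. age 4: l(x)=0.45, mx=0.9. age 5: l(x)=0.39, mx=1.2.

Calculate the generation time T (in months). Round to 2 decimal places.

lx·mx: 0, 1.2, 2.275, 0.825, 0.405, 0.468 → R0 = 5.173
x·lx·mx: 0, 1.2, 4.55, 2.475, 1.62, 2.34 → Σ = 12.185
T = 12.185 / 5.173 = 2.3555… → 2.36

2.36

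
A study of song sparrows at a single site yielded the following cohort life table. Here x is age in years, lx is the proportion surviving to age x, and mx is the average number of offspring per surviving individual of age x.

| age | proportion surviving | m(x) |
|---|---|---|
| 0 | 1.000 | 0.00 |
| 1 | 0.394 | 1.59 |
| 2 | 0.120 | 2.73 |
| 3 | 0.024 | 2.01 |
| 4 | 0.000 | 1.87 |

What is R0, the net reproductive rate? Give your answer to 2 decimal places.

lx·mx by age: 0, 0.62646, 0.3276, 0.04824, 0
R0 = Σ lx·mx = 1.0023 → 1.00

1.00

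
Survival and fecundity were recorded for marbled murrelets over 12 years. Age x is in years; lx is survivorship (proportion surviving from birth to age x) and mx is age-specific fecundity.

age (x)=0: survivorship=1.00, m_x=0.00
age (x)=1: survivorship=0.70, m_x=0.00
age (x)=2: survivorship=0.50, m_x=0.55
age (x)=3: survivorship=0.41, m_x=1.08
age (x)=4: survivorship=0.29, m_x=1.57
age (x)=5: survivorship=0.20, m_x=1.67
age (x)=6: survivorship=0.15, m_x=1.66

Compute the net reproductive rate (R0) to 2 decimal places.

lx·mx by age: 0, 0, 0.275, 0.4428, 0.4553, 0.334, 0.249
R0 = Σ lx·mx = 1.7561 → 1.76

1.76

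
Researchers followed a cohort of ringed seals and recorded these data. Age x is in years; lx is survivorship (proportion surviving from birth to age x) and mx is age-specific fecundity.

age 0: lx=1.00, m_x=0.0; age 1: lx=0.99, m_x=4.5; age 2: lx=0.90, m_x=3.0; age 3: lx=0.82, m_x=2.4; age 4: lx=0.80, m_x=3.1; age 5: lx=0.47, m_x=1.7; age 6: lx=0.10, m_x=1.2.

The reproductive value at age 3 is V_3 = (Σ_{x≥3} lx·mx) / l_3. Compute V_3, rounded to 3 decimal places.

6.545

lx·mx for x ≥ 3: 1.968, 2.48, 0.799, 0.12 → sum = 5.367
V_3 = 5.367 / l_3 = 5.367 / 0.82 = 6.545122… → 6.545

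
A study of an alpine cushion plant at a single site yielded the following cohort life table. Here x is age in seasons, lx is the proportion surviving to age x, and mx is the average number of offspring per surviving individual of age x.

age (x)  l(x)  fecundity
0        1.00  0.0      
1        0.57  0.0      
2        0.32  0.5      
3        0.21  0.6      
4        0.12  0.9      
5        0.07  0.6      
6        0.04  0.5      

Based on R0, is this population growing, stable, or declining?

declining

R0 = Σ lx·mx = 0 + 0 + 0.16 + 0.126 + 0.108 + 0.042 + 0.02 = 0.456
R0 < 1, so the population is declining.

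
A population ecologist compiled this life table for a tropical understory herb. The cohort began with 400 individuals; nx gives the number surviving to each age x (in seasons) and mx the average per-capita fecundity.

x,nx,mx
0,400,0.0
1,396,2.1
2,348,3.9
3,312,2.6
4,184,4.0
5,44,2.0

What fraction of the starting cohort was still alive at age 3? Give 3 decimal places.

l_3 = n_3/n_0 = 312/400 = 0.78 → 0.780

0.780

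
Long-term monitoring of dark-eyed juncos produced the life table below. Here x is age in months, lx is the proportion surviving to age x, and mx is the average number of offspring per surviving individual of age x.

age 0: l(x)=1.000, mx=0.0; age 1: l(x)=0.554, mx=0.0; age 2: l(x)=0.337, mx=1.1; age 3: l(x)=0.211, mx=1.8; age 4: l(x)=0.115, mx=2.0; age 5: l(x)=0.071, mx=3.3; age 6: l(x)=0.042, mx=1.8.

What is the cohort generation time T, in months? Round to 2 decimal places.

3.43

lx·mx: 0, 0, 0.3707, 0.3798, 0.23, 0.2343, 0.0756 → R0 = 1.2904
x·lx·mx: 0, 0, 0.7414, 1.1394, 0.92, 1.1715, 0.4536 → Σ = 4.4259
T = 4.4259 / 1.2904 = 3.429867… → 3.43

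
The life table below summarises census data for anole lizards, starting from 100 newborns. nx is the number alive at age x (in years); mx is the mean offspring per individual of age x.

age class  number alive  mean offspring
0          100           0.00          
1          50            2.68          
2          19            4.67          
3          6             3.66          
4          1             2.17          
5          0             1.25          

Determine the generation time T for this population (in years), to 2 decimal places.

lx = nx/n0 = nx/100: 1, 0.5, 0.19, 0.06, 0.01, 0
lx·mx: 0, 1.34, 0.8873, 0.2196, 0.0217, 0 → R0 = 2.4686
x·lx·mx: 0, 1.34, 1.7746, 0.6588, 0.0868, 0 → Σ = 3.8602
T = 3.8602 / 2.4686 = 1.56372… → 1.56

1.56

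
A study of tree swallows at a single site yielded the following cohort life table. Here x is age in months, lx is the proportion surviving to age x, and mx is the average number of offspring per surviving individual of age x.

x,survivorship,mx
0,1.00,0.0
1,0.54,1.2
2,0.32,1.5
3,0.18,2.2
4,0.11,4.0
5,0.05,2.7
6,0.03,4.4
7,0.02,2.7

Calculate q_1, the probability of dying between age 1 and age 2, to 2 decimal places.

q_1 = (l_1 − l_2) / l_1 = (0.54 − 0.32) / 0.54
     = 0.22 / 0.54 = 0.407407… → 0.41

0.41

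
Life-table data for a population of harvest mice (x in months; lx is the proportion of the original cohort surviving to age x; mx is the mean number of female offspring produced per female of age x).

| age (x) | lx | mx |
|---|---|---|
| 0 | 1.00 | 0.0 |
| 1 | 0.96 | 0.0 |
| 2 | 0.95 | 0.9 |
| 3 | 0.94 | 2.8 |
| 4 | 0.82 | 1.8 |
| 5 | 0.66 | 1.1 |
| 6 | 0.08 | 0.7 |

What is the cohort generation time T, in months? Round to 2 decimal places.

3.39

lx·mx: 0, 0, 0.855, 2.632, 1.476, 0.726, 0.056 → R0 = 5.745
x·lx·mx: 0, 0, 1.71, 7.896, 5.904, 3.63, 0.336 → Σ = 19.476
T = 19.476 / 5.745 = 3.390078… → 3.39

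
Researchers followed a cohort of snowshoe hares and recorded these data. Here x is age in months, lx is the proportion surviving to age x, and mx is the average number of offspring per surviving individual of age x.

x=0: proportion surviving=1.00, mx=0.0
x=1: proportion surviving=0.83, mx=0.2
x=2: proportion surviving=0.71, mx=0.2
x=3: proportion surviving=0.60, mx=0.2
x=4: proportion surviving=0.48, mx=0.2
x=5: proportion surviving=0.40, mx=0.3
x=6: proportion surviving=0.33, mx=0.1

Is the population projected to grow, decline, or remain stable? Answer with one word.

declining

R0 = Σ lx·mx = 0 + 0.166 + 0.142 + 0.12 + 0.096 + 0.12 + 0.033 = 0.677
R0 < 1, so the population is declining.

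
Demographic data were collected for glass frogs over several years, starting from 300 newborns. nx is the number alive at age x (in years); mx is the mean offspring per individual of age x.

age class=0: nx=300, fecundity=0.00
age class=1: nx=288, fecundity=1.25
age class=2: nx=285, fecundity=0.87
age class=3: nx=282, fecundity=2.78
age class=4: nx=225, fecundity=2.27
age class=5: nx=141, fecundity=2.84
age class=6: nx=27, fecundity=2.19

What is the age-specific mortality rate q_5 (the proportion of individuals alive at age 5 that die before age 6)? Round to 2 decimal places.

lx = nx/n0 = nx/300: 1, 0.96, 0.95, 0.94, 0.75, 0.47, 0.09
q_5 = (l_5 − l_6) / l_5 = (0.47 − 0.09) / 0.47
     = 0.38 / 0.47 = 0.808511… → 0.81

0.81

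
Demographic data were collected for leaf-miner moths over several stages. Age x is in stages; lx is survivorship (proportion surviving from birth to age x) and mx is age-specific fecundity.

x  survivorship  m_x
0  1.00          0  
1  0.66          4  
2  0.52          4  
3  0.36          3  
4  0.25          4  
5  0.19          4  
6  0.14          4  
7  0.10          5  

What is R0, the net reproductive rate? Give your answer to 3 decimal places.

lx·mx by age: 0, 2.64, 2.08, 1.08, 1, 0.76, 0.56, 0.5
R0 = Σ lx·mx = 8.62 → 8.620

8.620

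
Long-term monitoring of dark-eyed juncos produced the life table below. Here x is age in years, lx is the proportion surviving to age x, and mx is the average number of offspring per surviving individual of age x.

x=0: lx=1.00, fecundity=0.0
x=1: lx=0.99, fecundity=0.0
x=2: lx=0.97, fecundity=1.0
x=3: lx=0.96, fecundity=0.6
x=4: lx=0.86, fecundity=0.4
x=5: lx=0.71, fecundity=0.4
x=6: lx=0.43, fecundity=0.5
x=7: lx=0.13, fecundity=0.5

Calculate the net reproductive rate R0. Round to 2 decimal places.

lx·mx by age: 0, 0, 0.97, 0.576, 0.344, 0.284, 0.215, 0.065
R0 = Σ lx·mx = 2.454 → 2.45

2.45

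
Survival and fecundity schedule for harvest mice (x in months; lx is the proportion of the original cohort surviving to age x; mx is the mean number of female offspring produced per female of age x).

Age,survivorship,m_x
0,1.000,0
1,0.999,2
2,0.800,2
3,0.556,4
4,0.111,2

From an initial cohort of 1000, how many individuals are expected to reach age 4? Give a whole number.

Expected survivors = N0 · l_4 = 1000 × 0.111 = 111 → 111

111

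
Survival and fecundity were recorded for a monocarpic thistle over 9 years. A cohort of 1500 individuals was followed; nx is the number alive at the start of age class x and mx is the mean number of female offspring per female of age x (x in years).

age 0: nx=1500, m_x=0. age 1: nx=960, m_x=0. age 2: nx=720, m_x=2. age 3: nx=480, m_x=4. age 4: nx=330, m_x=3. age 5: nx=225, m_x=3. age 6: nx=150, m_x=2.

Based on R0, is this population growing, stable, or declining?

lx = nx/n0 = nx/1500: 1, 0.64, 0.48, 0.32, 0.22, 0.15, 0.1
R0 = Σ lx·mx = 0 + 0 + 0.96 + 1.28 + 0.66 + 0.45 + 0.2 = 3.55
R0 > 1, so the population is growing.

growing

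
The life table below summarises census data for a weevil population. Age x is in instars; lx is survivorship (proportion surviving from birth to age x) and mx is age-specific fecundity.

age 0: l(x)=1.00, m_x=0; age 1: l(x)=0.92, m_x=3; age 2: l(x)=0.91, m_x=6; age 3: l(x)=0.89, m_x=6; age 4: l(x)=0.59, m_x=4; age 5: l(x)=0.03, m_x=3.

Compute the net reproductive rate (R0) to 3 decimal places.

lx·mx by age: 0, 2.76, 5.46, 5.34, 2.36, 0.09
R0 = Σ lx·mx = 16.01 → 16.010

16.010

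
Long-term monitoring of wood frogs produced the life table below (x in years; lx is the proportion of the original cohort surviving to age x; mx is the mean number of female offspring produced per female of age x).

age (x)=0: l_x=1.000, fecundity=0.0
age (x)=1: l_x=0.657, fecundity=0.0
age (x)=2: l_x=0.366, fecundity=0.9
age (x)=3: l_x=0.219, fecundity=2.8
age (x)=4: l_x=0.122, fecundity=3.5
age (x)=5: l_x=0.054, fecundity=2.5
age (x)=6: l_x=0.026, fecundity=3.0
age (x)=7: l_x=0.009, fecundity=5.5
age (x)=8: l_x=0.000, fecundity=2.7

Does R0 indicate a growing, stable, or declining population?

R0 = Σ lx·mx = 0 + 0 + 0.3294 + 0.6132 + 0.427 + 0.135 + 0.078 + 0.0495 + 0 = 1.6321
R0 > 1, so the population is growing.

growing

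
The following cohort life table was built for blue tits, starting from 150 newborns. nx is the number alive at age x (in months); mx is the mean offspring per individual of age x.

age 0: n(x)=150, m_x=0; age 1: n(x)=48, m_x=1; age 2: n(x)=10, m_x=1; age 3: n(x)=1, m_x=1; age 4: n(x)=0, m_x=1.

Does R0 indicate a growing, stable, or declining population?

lx = nx/n0 = nx/150: 1, 0.32, 0.06667…, 0.00667…, 0
R0 = Σ lx·mx = 0 + 0.32 + 0.066667… + 0.006667… + 0 = 0.393333…
R0 < 1, so the population is declining.

declining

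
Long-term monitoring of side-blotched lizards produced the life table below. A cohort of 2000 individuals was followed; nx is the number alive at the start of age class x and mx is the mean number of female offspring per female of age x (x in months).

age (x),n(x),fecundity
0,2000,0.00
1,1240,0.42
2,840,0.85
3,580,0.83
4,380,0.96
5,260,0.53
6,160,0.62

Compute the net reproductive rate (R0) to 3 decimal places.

1.159

lx = nx/n0 = nx/2000: 1, 0.62, 0.42, 0.29, 0.19, 0.13, 0.08
lx·mx by age: 0, 0.2604, 0.357, 0.2407, 0.1824, 0.0689, 0.0496
R0 = Σ lx·mx = 1.159 → 1.159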